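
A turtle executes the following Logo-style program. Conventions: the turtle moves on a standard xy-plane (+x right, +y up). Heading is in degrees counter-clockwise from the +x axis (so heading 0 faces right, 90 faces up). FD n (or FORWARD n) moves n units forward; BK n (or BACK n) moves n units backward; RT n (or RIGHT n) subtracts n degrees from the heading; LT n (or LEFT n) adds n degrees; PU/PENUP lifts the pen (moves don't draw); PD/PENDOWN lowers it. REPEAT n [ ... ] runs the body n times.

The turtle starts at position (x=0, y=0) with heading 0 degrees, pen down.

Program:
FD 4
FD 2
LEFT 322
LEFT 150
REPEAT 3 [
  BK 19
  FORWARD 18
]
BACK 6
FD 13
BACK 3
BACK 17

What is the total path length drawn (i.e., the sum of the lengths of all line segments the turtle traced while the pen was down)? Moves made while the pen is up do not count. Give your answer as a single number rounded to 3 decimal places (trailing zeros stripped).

Executing turtle program step by step:
Start: pos=(0,0), heading=0, pen down
FD 4: (0,0) -> (4,0) [heading=0, draw]
FD 2: (4,0) -> (6,0) [heading=0, draw]
LT 322: heading 0 -> 322
LT 150: heading 322 -> 112
REPEAT 3 [
  -- iteration 1/3 --
  BK 19: (6,0) -> (13.118,-17.616) [heading=112, draw]
  FD 18: (13.118,-17.616) -> (6.375,-0.927) [heading=112, draw]
  -- iteration 2/3 --
  BK 19: (6.375,-0.927) -> (13.492,-18.544) [heading=112, draw]
  FD 18: (13.492,-18.544) -> (6.749,-1.854) [heading=112, draw]
  -- iteration 3/3 --
  BK 19: (6.749,-1.854) -> (13.867,-19.471) [heading=112, draw]
  FD 18: (13.867,-19.471) -> (7.124,-2.782) [heading=112, draw]
]
BK 6: (7.124,-2.782) -> (9.371,-8.345) [heading=112, draw]
FD 13: (9.371,-8.345) -> (4.502,3.709) [heading=112, draw]
BK 3: (4.502,3.709) -> (5.625,0.927) [heading=112, draw]
BK 17: (5.625,0.927) -> (11.994,-14.835) [heading=112, draw]
Final: pos=(11.994,-14.835), heading=112, 12 segment(s) drawn

Segment lengths:
  seg 1: (0,0) -> (4,0), length = 4
  seg 2: (4,0) -> (6,0), length = 2
  seg 3: (6,0) -> (13.118,-17.616), length = 19
  seg 4: (13.118,-17.616) -> (6.375,-0.927), length = 18
  seg 5: (6.375,-0.927) -> (13.492,-18.544), length = 19
  seg 6: (13.492,-18.544) -> (6.749,-1.854), length = 18
  seg 7: (6.749,-1.854) -> (13.867,-19.471), length = 19
  seg 8: (13.867,-19.471) -> (7.124,-2.782), length = 18
  seg 9: (7.124,-2.782) -> (9.371,-8.345), length = 6
  seg 10: (9.371,-8.345) -> (4.502,3.709), length = 13
  seg 11: (4.502,3.709) -> (5.625,0.927), length = 3
  seg 12: (5.625,0.927) -> (11.994,-14.835), length = 17
Total = 156

Answer: 156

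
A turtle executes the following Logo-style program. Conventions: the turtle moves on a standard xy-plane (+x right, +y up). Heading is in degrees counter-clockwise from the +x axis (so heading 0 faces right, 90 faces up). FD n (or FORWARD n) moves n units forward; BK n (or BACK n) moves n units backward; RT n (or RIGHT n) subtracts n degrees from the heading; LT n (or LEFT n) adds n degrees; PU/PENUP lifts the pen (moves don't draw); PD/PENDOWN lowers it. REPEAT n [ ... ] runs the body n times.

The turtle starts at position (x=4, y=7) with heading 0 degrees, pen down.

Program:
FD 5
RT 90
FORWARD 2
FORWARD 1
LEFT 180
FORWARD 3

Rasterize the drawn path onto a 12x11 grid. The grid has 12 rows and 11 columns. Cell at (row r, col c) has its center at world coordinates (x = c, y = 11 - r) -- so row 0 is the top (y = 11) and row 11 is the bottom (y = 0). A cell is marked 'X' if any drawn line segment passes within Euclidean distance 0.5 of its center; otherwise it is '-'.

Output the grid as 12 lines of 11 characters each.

Segment 0: (4,7) -> (9,7)
Segment 1: (9,7) -> (9,5)
Segment 2: (9,5) -> (9,4)
Segment 3: (9,4) -> (9,7)

Answer: -----------
-----------
-----------
-----------
----XXXXXX-
---------X-
---------X-
---------X-
-----------
-----------
-----------
-----------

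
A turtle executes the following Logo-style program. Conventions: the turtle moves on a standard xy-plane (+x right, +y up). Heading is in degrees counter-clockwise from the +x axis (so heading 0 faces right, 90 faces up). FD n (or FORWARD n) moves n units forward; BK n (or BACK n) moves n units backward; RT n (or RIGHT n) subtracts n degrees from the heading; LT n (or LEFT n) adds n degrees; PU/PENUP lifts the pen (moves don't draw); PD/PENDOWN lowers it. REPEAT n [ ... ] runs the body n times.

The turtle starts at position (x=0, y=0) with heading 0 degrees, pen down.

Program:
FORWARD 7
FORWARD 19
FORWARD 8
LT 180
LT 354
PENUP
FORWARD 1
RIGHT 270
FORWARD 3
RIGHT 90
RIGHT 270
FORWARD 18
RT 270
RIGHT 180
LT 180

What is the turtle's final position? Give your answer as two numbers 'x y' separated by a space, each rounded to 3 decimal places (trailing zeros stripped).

Answer: 30.81 -20.78

Derivation:
Executing turtle program step by step:
Start: pos=(0,0), heading=0, pen down
FD 7: (0,0) -> (7,0) [heading=0, draw]
FD 19: (7,0) -> (26,0) [heading=0, draw]
FD 8: (26,0) -> (34,0) [heading=0, draw]
LT 180: heading 0 -> 180
LT 354: heading 180 -> 174
PU: pen up
FD 1: (34,0) -> (33.005,0.105) [heading=174, move]
RT 270: heading 174 -> 264
FD 3: (33.005,0.105) -> (32.692,-2.879) [heading=264, move]
RT 90: heading 264 -> 174
RT 270: heading 174 -> 264
FD 18: (32.692,-2.879) -> (30.81,-20.78) [heading=264, move]
RT 270: heading 264 -> 354
RT 180: heading 354 -> 174
LT 180: heading 174 -> 354
Final: pos=(30.81,-20.78), heading=354, 3 segment(s) drawn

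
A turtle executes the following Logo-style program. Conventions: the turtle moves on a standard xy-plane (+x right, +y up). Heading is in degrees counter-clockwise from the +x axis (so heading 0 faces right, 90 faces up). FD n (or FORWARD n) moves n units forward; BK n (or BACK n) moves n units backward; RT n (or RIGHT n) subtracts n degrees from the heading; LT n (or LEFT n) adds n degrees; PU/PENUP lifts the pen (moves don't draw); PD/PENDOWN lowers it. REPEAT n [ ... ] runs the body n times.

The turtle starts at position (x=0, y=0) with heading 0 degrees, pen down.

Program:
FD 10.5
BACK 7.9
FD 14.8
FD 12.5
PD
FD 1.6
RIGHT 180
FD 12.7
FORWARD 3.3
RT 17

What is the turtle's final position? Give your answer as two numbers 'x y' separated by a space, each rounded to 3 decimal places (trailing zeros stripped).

Executing turtle program step by step:
Start: pos=(0,0), heading=0, pen down
FD 10.5: (0,0) -> (10.5,0) [heading=0, draw]
BK 7.9: (10.5,0) -> (2.6,0) [heading=0, draw]
FD 14.8: (2.6,0) -> (17.4,0) [heading=0, draw]
FD 12.5: (17.4,0) -> (29.9,0) [heading=0, draw]
PD: pen down
FD 1.6: (29.9,0) -> (31.5,0) [heading=0, draw]
RT 180: heading 0 -> 180
FD 12.7: (31.5,0) -> (18.8,0) [heading=180, draw]
FD 3.3: (18.8,0) -> (15.5,0) [heading=180, draw]
RT 17: heading 180 -> 163
Final: pos=(15.5,0), heading=163, 7 segment(s) drawn

Answer: 15.5 0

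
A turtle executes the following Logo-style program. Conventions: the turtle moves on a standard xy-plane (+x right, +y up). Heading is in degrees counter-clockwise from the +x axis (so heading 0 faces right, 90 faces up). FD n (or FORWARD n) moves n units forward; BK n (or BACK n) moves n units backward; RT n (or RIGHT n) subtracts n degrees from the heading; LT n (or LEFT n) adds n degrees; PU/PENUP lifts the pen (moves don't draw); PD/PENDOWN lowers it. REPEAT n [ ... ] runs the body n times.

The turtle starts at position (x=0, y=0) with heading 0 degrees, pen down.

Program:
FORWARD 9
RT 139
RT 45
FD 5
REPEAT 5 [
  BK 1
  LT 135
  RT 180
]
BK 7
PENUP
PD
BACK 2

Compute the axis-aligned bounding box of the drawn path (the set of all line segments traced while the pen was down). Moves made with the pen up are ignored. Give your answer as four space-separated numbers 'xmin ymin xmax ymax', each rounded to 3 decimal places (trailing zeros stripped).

Executing turtle program step by step:
Start: pos=(0,0), heading=0, pen down
FD 9: (0,0) -> (9,0) [heading=0, draw]
RT 139: heading 0 -> 221
RT 45: heading 221 -> 176
FD 5: (9,0) -> (4.012,0.349) [heading=176, draw]
REPEAT 5 [
  -- iteration 1/5 --
  BK 1: (4.012,0.349) -> (5.01,0.279) [heading=176, draw]
  LT 135: heading 176 -> 311
  RT 180: heading 311 -> 131
  -- iteration 2/5 --
  BK 1: (5.01,0.279) -> (5.666,-0.476) [heading=131, draw]
  LT 135: heading 131 -> 266
  RT 180: heading 266 -> 86
  -- iteration 3/5 --
  BK 1: (5.666,-0.476) -> (5.596,-1.473) [heading=86, draw]
  LT 135: heading 86 -> 221
  RT 180: heading 221 -> 41
  -- iteration 4/5 --
  BK 1: (5.596,-1.473) -> (4.841,-2.129) [heading=41, draw]
  LT 135: heading 41 -> 176
  RT 180: heading 176 -> 356
  -- iteration 5/5 --
  BK 1: (4.841,-2.129) -> (3.844,-2.06) [heading=356, draw]
  LT 135: heading 356 -> 131
  RT 180: heading 131 -> 311
]
BK 7: (3.844,-2.06) -> (-0.749,3.223) [heading=311, draw]
PU: pen up
PD: pen down
BK 2: (-0.749,3.223) -> (-2.061,4.733) [heading=311, draw]
Final: pos=(-2.061,4.733), heading=311, 9 segment(s) drawn

Segment endpoints: x in {-2.061, -0.749, 0, 3.844, 4.012, 4.841, 5.01, 5.596, 5.666, 9}, y in {-2.129, -2.06, -1.473, -0.476, 0, 0.279, 0.349, 3.223, 4.733}
xmin=-2.061, ymin=-2.129, xmax=9, ymax=4.733

Answer: -2.061 -2.129 9 4.733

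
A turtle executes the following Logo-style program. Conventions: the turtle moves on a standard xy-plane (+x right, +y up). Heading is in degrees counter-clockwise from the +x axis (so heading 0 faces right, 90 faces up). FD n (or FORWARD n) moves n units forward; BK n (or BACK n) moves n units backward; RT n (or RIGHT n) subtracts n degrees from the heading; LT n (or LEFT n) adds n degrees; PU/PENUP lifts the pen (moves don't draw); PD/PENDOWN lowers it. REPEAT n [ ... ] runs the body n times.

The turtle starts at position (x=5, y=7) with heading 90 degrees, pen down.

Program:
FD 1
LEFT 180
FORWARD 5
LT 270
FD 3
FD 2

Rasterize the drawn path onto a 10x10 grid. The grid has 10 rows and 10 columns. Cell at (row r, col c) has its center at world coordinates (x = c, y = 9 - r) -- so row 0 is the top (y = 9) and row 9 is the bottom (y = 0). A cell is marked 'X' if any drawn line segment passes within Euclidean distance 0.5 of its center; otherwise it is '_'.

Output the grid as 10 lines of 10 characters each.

Segment 0: (5,7) -> (5,8)
Segment 1: (5,8) -> (5,3)
Segment 2: (5,3) -> (2,3)
Segment 3: (2,3) -> (-0,3)

Answer: __________
_____X____
_____X____
_____X____
_____X____
_____X____
XXXXXX____
__________
__________
__________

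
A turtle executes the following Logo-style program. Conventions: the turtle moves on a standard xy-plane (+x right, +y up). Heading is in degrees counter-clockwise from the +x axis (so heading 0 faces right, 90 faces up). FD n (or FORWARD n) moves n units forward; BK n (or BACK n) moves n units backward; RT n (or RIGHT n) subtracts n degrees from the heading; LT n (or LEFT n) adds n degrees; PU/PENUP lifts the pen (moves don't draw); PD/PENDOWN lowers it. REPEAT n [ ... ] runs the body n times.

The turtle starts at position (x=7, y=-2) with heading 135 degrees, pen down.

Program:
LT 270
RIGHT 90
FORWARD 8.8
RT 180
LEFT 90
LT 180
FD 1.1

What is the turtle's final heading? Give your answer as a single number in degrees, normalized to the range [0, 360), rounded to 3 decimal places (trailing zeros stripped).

Executing turtle program step by step:
Start: pos=(7,-2), heading=135, pen down
LT 270: heading 135 -> 45
RT 90: heading 45 -> 315
FD 8.8: (7,-2) -> (13.223,-8.223) [heading=315, draw]
RT 180: heading 315 -> 135
LT 90: heading 135 -> 225
LT 180: heading 225 -> 45
FD 1.1: (13.223,-8.223) -> (14,-7.445) [heading=45, draw]
Final: pos=(14,-7.445), heading=45, 2 segment(s) drawn

Answer: 45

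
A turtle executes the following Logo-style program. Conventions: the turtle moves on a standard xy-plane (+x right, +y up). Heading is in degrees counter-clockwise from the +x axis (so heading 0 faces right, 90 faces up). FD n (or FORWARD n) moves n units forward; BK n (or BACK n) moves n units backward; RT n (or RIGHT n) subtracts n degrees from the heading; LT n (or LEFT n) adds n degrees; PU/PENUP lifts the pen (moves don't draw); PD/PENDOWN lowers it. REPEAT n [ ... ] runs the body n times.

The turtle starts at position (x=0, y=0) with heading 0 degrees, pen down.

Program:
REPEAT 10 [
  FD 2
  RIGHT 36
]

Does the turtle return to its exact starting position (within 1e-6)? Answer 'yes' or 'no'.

Executing turtle program step by step:
Start: pos=(0,0), heading=0, pen down
REPEAT 10 [
  -- iteration 1/10 --
  FD 2: (0,0) -> (2,0) [heading=0, draw]
  RT 36: heading 0 -> 324
  -- iteration 2/10 --
  FD 2: (2,0) -> (3.618,-1.176) [heading=324, draw]
  RT 36: heading 324 -> 288
  -- iteration 3/10 --
  FD 2: (3.618,-1.176) -> (4.236,-3.078) [heading=288, draw]
  RT 36: heading 288 -> 252
  -- iteration 4/10 --
  FD 2: (4.236,-3.078) -> (3.618,-4.98) [heading=252, draw]
  RT 36: heading 252 -> 216
  -- iteration 5/10 --
  FD 2: (3.618,-4.98) -> (2,-6.155) [heading=216, draw]
  RT 36: heading 216 -> 180
  -- iteration 6/10 --
  FD 2: (2,-6.155) -> (0,-6.155) [heading=180, draw]
  RT 36: heading 180 -> 144
  -- iteration 7/10 --
  FD 2: (0,-6.155) -> (-1.618,-4.98) [heading=144, draw]
  RT 36: heading 144 -> 108
  -- iteration 8/10 --
  FD 2: (-1.618,-4.98) -> (-2.236,-3.078) [heading=108, draw]
  RT 36: heading 108 -> 72
  -- iteration 9/10 --
  FD 2: (-2.236,-3.078) -> (-1.618,-1.176) [heading=72, draw]
  RT 36: heading 72 -> 36
  -- iteration 10/10 --
  FD 2: (-1.618,-1.176) -> (0,0) [heading=36, draw]
  RT 36: heading 36 -> 0
]
Final: pos=(0,0), heading=0, 10 segment(s) drawn

Start position: (0, 0)
Final position: (0, 0)
Distance = 0; < 1e-6 -> CLOSED

Answer: yes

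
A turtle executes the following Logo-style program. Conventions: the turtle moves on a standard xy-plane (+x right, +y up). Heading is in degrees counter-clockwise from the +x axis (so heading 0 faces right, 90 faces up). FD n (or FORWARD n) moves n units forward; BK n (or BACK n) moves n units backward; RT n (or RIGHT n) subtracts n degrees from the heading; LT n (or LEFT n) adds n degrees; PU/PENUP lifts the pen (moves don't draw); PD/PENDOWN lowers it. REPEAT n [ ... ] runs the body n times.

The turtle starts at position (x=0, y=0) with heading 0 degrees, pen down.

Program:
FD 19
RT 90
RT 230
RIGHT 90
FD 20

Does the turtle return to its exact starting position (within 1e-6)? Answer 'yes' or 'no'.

Answer: no

Derivation:
Executing turtle program step by step:
Start: pos=(0,0), heading=0, pen down
FD 19: (0,0) -> (19,0) [heading=0, draw]
RT 90: heading 0 -> 270
RT 230: heading 270 -> 40
RT 90: heading 40 -> 310
FD 20: (19,0) -> (31.856,-15.321) [heading=310, draw]
Final: pos=(31.856,-15.321), heading=310, 2 segment(s) drawn

Start position: (0, 0)
Final position: (31.856, -15.321)
Distance = 35.349; >= 1e-6 -> NOT closed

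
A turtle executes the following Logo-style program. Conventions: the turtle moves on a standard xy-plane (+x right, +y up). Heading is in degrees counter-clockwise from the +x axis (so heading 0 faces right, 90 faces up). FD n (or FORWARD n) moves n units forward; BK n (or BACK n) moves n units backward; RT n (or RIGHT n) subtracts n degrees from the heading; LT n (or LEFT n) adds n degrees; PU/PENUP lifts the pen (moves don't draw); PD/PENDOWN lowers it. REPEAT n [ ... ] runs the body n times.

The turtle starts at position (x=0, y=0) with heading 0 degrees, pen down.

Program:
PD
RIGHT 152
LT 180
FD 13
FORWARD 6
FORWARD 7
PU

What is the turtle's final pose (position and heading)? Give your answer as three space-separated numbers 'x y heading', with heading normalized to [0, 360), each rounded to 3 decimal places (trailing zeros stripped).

Answer: 22.957 12.206 28

Derivation:
Executing turtle program step by step:
Start: pos=(0,0), heading=0, pen down
PD: pen down
RT 152: heading 0 -> 208
LT 180: heading 208 -> 28
FD 13: (0,0) -> (11.478,6.103) [heading=28, draw]
FD 6: (11.478,6.103) -> (16.776,8.92) [heading=28, draw]
FD 7: (16.776,8.92) -> (22.957,12.206) [heading=28, draw]
PU: pen up
Final: pos=(22.957,12.206), heading=28, 3 segment(s) drawn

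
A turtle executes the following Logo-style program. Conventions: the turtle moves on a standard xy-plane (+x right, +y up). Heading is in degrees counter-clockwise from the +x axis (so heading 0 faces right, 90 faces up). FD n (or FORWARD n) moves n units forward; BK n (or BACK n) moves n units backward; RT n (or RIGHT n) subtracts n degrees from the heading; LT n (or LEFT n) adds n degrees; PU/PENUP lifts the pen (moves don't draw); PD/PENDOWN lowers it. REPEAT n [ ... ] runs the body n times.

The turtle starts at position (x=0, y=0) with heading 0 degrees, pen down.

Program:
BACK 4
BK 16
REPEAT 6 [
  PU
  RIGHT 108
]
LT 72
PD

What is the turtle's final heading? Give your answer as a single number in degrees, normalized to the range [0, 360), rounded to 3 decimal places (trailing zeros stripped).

Executing turtle program step by step:
Start: pos=(0,0), heading=0, pen down
BK 4: (0,0) -> (-4,0) [heading=0, draw]
BK 16: (-4,0) -> (-20,0) [heading=0, draw]
REPEAT 6 [
  -- iteration 1/6 --
  PU: pen up
  RT 108: heading 0 -> 252
  -- iteration 2/6 --
  PU: pen up
  RT 108: heading 252 -> 144
  -- iteration 3/6 --
  PU: pen up
  RT 108: heading 144 -> 36
  -- iteration 4/6 --
  PU: pen up
  RT 108: heading 36 -> 288
  -- iteration 5/6 --
  PU: pen up
  RT 108: heading 288 -> 180
  -- iteration 6/6 --
  PU: pen up
  RT 108: heading 180 -> 72
]
LT 72: heading 72 -> 144
PD: pen down
Final: pos=(-20,0), heading=144, 2 segment(s) drawn

Answer: 144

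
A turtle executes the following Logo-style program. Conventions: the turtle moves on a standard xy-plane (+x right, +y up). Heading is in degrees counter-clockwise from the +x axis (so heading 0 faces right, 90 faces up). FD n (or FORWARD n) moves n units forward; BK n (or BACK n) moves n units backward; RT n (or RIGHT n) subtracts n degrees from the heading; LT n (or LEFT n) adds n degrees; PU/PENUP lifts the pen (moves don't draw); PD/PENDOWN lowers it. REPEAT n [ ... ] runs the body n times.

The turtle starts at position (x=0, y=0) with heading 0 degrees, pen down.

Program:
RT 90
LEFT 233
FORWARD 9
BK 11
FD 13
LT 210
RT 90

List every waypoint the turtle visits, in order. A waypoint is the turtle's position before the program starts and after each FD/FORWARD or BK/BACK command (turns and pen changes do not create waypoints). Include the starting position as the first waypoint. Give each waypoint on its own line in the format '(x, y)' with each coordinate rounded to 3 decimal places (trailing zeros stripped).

Answer: (0, 0)
(-7.188, 5.416)
(1.597, -1.204)
(-8.785, 6.62)

Derivation:
Executing turtle program step by step:
Start: pos=(0,0), heading=0, pen down
RT 90: heading 0 -> 270
LT 233: heading 270 -> 143
FD 9: (0,0) -> (-7.188,5.416) [heading=143, draw]
BK 11: (-7.188,5.416) -> (1.597,-1.204) [heading=143, draw]
FD 13: (1.597,-1.204) -> (-8.785,6.62) [heading=143, draw]
LT 210: heading 143 -> 353
RT 90: heading 353 -> 263
Final: pos=(-8.785,6.62), heading=263, 3 segment(s) drawn
Waypoints (4 total):
(0, 0)
(-7.188, 5.416)
(1.597, -1.204)
(-8.785, 6.62)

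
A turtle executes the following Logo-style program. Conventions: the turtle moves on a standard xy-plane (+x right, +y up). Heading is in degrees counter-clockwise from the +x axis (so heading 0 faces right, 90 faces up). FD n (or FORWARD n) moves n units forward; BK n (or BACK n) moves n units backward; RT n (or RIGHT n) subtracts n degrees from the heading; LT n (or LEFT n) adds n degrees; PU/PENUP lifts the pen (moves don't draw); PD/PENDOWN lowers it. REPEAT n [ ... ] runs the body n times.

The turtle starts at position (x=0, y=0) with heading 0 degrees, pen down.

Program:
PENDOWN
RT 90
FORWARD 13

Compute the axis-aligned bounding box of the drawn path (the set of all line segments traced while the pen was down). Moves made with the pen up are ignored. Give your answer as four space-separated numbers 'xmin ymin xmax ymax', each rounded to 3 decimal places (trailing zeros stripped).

Executing turtle program step by step:
Start: pos=(0,0), heading=0, pen down
PD: pen down
RT 90: heading 0 -> 270
FD 13: (0,0) -> (0,-13) [heading=270, draw]
Final: pos=(0,-13), heading=270, 1 segment(s) drawn

Segment endpoints: x in {0, 0}, y in {-13, 0}
xmin=0, ymin=-13, xmax=0, ymax=0

Answer: 0 -13 0 0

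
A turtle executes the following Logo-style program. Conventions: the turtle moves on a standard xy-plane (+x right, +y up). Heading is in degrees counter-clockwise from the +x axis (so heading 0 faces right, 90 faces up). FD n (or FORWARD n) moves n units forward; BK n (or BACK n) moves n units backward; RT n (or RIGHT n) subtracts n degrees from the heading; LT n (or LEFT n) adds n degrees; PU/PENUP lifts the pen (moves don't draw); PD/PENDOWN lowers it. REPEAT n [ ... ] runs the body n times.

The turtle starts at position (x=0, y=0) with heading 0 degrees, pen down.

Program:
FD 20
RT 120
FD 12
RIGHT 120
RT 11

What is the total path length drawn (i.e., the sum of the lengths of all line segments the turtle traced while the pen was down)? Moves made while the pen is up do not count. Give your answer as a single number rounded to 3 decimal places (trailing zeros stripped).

Executing turtle program step by step:
Start: pos=(0,0), heading=0, pen down
FD 20: (0,0) -> (20,0) [heading=0, draw]
RT 120: heading 0 -> 240
FD 12: (20,0) -> (14,-10.392) [heading=240, draw]
RT 120: heading 240 -> 120
RT 11: heading 120 -> 109
Final: pos=(14,-10.392), heading=109, 2 segment(s) drawn

Segment lengths:
  seg 1: (0,0) -> (20,0), length = 20
  seg 2: (20,0) -> (14,-10.392), length = 12
Total = 32

Answer: 32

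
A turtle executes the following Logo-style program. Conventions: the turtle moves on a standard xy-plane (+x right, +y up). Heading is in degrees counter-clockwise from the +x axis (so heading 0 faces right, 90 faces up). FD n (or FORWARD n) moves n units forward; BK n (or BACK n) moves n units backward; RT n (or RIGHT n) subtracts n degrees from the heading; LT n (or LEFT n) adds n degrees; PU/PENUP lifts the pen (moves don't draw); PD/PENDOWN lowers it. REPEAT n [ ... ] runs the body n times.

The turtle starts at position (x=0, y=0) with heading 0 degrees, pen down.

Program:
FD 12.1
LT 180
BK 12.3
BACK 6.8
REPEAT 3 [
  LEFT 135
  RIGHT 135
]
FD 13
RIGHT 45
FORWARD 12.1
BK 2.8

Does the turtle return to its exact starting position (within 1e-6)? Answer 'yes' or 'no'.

Answer: no

Derivation:
Executing turtle program step by step:
Start: pos=(0,0), heading=0, pen down
FD 12.1: (0,0) -> (12.1,0) [heading=0, draw]
LT 180: heading 0 -> 180
BK 12.3: (12.1,0) -> (24.4,0) [heading=180, draw]
BK 6.8: (24.4,0) -> (31.2,0) [heading=180, draw]
REPEAT 3 [
  -- iteration 1/3 --
  LT 135: heading 180 -> 315
  RT 135: heading 315 -> 180
  -- iteration 2/3 --
  LT 135: heading 180 -> 315
  RT 135: heading 315 -> 180
  -- iteration 3/3 --
  LT 135: heading 180 -> 315
  RT 135: heading 315 -> 180
]
FD 13: (31.2,0) -> (18.2,0) [heading=180, draw]
RT 45: heading 180 -> 135
FD 12.1: (18.2,0) -> (9.644,8.556) [heading=135, draw]
BK 2.8: (9.644,8.556) -> (11.624,6.576) [heading=135, draw]
Final: pos=(11.624,6.576), heading=135, 6 segment(s) drawn

Start position: (0, 0)
Final position: (11.624, 6.576)
Distance = 13.355; >= 1e-6 -> NOT closed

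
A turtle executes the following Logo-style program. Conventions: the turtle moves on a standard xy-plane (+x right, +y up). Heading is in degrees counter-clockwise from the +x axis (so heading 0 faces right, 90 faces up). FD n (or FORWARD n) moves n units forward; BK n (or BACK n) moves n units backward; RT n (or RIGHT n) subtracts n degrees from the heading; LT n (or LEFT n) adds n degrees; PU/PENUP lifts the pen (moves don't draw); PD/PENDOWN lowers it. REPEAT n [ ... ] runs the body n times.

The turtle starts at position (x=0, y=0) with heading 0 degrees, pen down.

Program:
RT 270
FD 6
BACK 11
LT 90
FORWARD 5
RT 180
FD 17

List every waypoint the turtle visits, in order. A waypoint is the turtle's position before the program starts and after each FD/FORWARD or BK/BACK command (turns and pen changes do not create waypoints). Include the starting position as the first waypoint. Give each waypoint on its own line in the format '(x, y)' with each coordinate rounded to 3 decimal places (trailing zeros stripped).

Answer: (0, 0)
(0, 6)
(0, -5)
(-5, -5)
(12, -5)

Derivation:
Executing turtle program step by step:
Start: pos=(0,0), heading=0, pen down
RT 270: heading 0 -> 90
FD 6: (0,0) -> (0,6) [heading=90, draw]
BK 11: (0,6) -> (0,-5) [heading=90, draw]
LT 90: heading 90 -> 180
FD 5: (0,-5) -> (-5,-5) [heading=180, draw]
RT 180: heading 180 -> 0
FD 17: (-5,-5) -> (12,-5) [heading=0, draw]
Final: pos=(12,-5), heading=0, 4 segment(s) drawn
Waypoints (5 total):
(0, 0)
(0, 6)
(0, -5)
(-5, -5)
(12, -5)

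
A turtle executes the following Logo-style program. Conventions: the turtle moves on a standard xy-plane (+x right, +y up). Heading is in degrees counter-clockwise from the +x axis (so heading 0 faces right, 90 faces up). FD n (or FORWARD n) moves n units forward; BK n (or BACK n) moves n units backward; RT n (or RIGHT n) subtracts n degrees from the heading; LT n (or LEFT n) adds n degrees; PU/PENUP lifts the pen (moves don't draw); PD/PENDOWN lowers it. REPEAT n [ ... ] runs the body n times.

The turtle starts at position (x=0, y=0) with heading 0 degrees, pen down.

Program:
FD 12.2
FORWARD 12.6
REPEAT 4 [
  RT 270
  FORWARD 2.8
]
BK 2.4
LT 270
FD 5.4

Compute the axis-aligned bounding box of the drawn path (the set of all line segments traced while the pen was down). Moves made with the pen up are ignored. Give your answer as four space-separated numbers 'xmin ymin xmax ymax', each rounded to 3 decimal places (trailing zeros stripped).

Answer: 0 -5.4 24.8 2.8

Derivation:
Executing turtle program step by step:
Start: pos=(0,0), heading=0, pen down
FD 12.2: (0,0) -> (12.2,0) [heading=0, draw]
FD 12.6: (12.2,0) -> (24.8,0) [heading=0, draw]
REPEAT 4 [
  -- iteration 1/4 --
  RT 270: heading 0 -> 90
  FD 2.8: (24.8,0) -> (24.8,2.8) [heading=90, draw]
  -- iteration 2/4 --
  RT 270: heading 90 -> 180
  FD 2.8: (24.8,2.8) -> (22,2.8) [heading=180, draw]
  -- iteration 3/4 --
  RT 270: heading 180 -> 270
  FD 2.8: (22,2.8) -> (22,0) [heading=270, draw]
  -- iteration 4/4 --
  RT 270: heading 270 -> 0
  FD 2.8: (22,0) -> (24.8,0) [heading=0, draw]
]
BK 2.4: (24.8,0) -> (22.4,0) [heading=0, draw]
LT 270: heading 0 -> 270
FD 5.4: (22.4,0) -> (22.4,-5.4) [heading=270, draw]
Final: pos=(22.4,-5.4), heading=270, 8 segment(s) drawn

Segment endpoints: x in {0, 12.2, 22, 22.4, 22.4, 24.8}, y in {-5.4, 0, 0, 0, 0, 2.8, 2.8}
xmin=0, ymin=-5.4, xmax=24.8, ymax=2.8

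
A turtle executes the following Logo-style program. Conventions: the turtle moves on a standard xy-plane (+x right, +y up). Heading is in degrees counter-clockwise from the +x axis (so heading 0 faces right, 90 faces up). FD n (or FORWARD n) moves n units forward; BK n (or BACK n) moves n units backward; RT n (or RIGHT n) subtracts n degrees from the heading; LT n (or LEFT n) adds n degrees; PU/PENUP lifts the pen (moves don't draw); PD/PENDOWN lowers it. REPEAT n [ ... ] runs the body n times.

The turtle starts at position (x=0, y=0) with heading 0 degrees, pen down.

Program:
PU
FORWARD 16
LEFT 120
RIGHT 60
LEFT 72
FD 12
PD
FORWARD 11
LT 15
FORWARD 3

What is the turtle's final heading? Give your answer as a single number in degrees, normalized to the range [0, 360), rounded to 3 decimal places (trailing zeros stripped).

Answer: 147

Derivation:
Executing turtle program step by step:
Start: pos=(0,0), heading=0, pen down
PU: pen up
FD 16: (0,0) -> (16,0) [heading=0, move]
LT 120: heading 0 -> 120
RT 60: heading 120 -> 60
LT 72: heading 60 -> 132
FD 12: (16,0) -> (7.97,8.918) [heading=132, move]
PD: pen down
FD 11: (7.97,8.918) -> (0.61,17.092) [heading=132, draw]
LT 15: heading 132 -> 147
FD 3: (0.61,17.092) -> (-1.906,18.726) [heading=147, draw]
Final: pos=(-1.906,18.726), heading=147, 2 segment(s) drawn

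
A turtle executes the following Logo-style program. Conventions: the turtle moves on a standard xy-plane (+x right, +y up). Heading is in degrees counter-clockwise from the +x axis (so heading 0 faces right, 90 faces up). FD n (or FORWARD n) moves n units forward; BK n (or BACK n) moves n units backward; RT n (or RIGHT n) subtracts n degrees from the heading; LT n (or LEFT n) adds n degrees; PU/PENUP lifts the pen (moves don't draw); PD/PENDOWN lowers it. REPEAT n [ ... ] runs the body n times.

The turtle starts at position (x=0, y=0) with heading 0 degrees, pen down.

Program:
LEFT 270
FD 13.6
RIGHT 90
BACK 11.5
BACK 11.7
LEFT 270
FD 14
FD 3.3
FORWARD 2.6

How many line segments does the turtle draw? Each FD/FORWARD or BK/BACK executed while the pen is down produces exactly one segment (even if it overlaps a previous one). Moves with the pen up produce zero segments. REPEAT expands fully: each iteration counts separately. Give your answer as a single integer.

Executing turtle program step by step:
Start: pos=(0,0), heading=0, pen down
LT 270: heading 0 -> 270
FD 13.6: (0,0) -> (0,-13.6) [heading=270, draw]
RT 90: heading 270 -> 180
BK 11.5: (0,-13.6) -> (11.5,-13.6) [heading=180, draw]
BK 11.7: (11.5,-13.6) -> (23.2,-13.6) [heading=180, draw]
LT 270: heading 180 -> 90
FD 14: (23.2,-13.6) -> (23.2,0.4) [heading=90, draw]
FD 3.3: (23.2,0.4) -> (23.2,3.7) [heading=90, draw]
FD 2.6: (23.2,3.7) -> (23.2,6.3) [heading=90, draw]
Final: pos=(23.2,6.3), heading=90, 6 segment(s) drawn
Segments drawn: 6

Answer: 6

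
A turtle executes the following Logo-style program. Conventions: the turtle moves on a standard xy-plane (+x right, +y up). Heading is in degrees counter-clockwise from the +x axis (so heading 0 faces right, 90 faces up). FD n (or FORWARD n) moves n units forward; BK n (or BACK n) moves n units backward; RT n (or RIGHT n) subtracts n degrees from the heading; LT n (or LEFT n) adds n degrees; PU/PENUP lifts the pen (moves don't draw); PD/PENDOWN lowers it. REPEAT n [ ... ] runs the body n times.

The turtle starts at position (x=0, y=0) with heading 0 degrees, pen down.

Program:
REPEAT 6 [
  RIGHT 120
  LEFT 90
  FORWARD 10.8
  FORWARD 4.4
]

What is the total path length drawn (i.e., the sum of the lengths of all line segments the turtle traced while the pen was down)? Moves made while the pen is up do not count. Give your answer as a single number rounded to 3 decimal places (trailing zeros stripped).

Answer: 91.2

Derivation:
Executing turtle program step by step:
Start: pos=(0,0), heading=0, pen down
REPEAT 6 [
  -- iteration 1/6 --
  RT 120: heading 0 -> 240
  LT 90: heading 240 -> 330
  FD 10.8: (0,0) -> (9.353,-5.4) [heading=330, draw]
  FD 4.4: (9.353,-5.4) -> (13.164,-7.6) [heading=330, draw]
  -- iteration 2/6 --
  RT 120: heading 330 -> 210
  LT 90: heading 210 -> 300
  FD 10.8: (13.164,-7.6) -> (18.564,-16.953) [heading=300, draw]
  FD 4.4: (18.564,-16.953) -> (20.764,-20.764) [heading=300, draw]
  -- iteration 3/6 --
  RT 120: heading 300 -> 180
  LT 90: heading 180 -> 270
  FD 10.8: (20.764,-20.764) -> (20.764,-31.564) [heading=270, draw]
  FD 4.4: (20.764,-31.564) -> (20.764,-35.964) [heading=270, draw]
  -- iteration 4/6 --
  RT 120: heading 270 -> 150
  LT 90: heading 150 -> 240
  FD 10.8: (20.764,-35.964) -> (15.364,-45.317) [heading=240, draw]
  FD 4.4: (15.364,-45.317) -> (13.164,-49.127) [heading=240, draw]
  -- iteration 5/6 --
  RT 120: heading 240 -> 120
  LT 90: heading 120 -> 210
  FD 10.8: (13.164,-49.127) -> (3.811,-54.527) [heading=210, draw]
  FD 4.4: (3.811,-54.527) -> (0,-56.727) [heading=210, draw]
  -- iteration 6/6 --
  RT 120: heading 210 -> 90
  LT 90: heading 90 -> 180
  FD 10.8: (0,-56.727) -> (-10.8,-56.727) [heading=180, draw]
  FD 4.4: (-10.8,-56.727) -> (-15.2,-56.727) [heading=180, draw]
]
Final: pos=(-15.2,-56.727), heading=180, 12 segment(s) drawn

Segment lengths:
  seg 1: (0,0) -> (9.353,-5.4), length = 10.8
  seg 2: (9.353,-5.4) -> (13.164,-7.6), length = 4.4
  seg 3: (13.164,-7.6) -> (18.564,-16.953), length = 10.8
  seg 4: (18.564,-16.953) -> (20.764,-20.764), length = 4.4
  seg 5: (20.764,-20.764) -> (20.764,-31.564), length = 10.8
  seg 6: (20.764,-31.564) -> (20.764,-35.964), length = 4.4
  seg 7: (20.764,-35.964) -> (15.364,-45.317), length = 10.8
  seg 8: (15.364,-45.317) -> (13.164,-49.127), length = 4.4
  seg 9: (13.164,-49.127) -> (3.811,-54.527), length = 10.8
  seg 10: (3.811,-54.527) -> (0,-56.727), length = 4.4
  seg 11: (0,-56.727) -> (-10.8,-56.727), length = 10.8
  seg 12: (-10.8,-56.727) -> (-15.2,-56.727), length = 4.4
Total = 91.2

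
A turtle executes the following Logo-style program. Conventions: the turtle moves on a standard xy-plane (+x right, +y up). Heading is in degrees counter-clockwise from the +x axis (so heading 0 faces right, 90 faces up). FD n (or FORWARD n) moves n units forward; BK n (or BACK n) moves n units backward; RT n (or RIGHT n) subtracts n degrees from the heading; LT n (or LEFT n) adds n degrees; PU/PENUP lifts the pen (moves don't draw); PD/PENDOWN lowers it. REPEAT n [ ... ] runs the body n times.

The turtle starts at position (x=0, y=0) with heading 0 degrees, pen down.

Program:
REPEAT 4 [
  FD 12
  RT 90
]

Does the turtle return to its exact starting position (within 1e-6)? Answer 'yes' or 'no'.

Answer: yes

Derivation:
Executing turtle program step by step:
Start: pos=(0,0), heading=0, pen down
REPEAT 4 [
  -- iteration 1/4 --
  FD 12: (0,0) -> (12,0) [heading=0, draw]
  RT 90: heading 0 -> 270
  -- iteration 2/4 --
  FD 12: (12,0) -> (12,-12) [heading=270, draw]
  RT 90: heading 270 -> 180
  -- iteration 3/4 --
  FD 12: (12,-12) -> (0,-12) [heading=180, draw]
  RT 90: heading 180 -> 90
  -- iteration 4/4 --
  FD 12: (0,-12) -> (0,0) [heading=90, draw]
  RT 90: heading 90 -> 0
]
Final: pos=(0,0), heading=0, 4 segment(s) drawn

Start position: (0, 0)
Final position: (0, 0)
Distance = 0; < 1e-6 -> CLOSED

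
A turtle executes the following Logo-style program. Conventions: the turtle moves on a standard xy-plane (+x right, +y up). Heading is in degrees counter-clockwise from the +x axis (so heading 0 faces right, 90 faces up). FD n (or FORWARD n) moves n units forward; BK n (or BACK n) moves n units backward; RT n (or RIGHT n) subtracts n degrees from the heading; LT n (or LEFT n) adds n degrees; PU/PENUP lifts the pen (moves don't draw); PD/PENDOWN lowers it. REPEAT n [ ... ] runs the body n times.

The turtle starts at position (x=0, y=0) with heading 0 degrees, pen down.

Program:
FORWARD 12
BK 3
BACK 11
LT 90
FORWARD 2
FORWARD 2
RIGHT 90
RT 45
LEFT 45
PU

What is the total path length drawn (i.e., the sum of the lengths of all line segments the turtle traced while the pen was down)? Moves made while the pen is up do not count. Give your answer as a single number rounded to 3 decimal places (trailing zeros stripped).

Answer: 30

Derivation:
Executing turtle program step by step:
Start: pos=(0,0), heading=0, pen down
FD 12: (0,0) -> (12,0) [heading=0, draw]
BK 3: (12,0) -> (9,0) [heading=0, draw]
BK 11: (9,0) -> (-2,0) [heading=0, draw]
LT 90: heading 0 -> 90
FD 2: (-2,0) -> (-2,2) [heading=90, draw]
FD 2: (-2,2) -> (-2,4) [heading=90, draw]
RT 90: heading 90 -> 0
RT 45: heading 0 -> 315
LT 45: heading 315 -> 0
PU: pen up
Final: pos=(-2,4), heading=0, 5 segment(s) drawn

Segment lengths:
  seg 1: (0,0) -> (12,0), length = 12
  seg 2: (12,0) -> (9,0), length = 3
  seg 3: (9,0) -> (-2,0), length = 11
  seg 4: (-2,0) -> (-2,2), length = 2
  seg 5: (-2,2) -> (-2,4), length = 2
Total = 30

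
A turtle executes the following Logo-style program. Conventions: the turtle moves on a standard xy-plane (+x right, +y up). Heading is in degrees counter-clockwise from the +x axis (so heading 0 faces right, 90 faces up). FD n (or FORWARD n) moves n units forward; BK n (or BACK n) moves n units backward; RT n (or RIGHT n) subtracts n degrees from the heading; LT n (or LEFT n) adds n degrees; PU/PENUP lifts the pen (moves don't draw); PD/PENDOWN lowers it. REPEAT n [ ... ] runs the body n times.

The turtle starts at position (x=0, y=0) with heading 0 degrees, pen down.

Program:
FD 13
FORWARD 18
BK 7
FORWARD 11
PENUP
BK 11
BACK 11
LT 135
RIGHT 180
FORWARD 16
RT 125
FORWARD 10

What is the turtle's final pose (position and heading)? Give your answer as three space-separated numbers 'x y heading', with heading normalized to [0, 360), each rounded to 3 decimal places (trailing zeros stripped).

Executing turtle program step by step:
Start: pos=(0,0), heading=0, pen down
FD 13: (0,0) -> (13,0) [heading=0, draw]
FD 18: (13,0) -> (31,0) [heading=0, draw]
BK 7: (31,0) -> (24,0) [heading=0, draw]
FD 11: (24,0) -> (35,0) [heading=0, draw]
PU: pen up
BK 11: (35,0) -> (24,0) [heading=0, move]
BK 11: (24,0) -> (13,0) [heading=0, move]
LT 135: heading 0 -> 135
RT 180: heading 135 -> 315
FD 16: (13,0) -> (24.314,-11.314) [heading=315, move]
RT 125: heading 315 -> 190
FD 10: (24.314,-11.314) -> (14.466,-13.05) [heading=190, move]
Final: pos=(14.466,-13.05), heading=190, 4 segment(s) drawn

Answer: 14.466 -13.05 190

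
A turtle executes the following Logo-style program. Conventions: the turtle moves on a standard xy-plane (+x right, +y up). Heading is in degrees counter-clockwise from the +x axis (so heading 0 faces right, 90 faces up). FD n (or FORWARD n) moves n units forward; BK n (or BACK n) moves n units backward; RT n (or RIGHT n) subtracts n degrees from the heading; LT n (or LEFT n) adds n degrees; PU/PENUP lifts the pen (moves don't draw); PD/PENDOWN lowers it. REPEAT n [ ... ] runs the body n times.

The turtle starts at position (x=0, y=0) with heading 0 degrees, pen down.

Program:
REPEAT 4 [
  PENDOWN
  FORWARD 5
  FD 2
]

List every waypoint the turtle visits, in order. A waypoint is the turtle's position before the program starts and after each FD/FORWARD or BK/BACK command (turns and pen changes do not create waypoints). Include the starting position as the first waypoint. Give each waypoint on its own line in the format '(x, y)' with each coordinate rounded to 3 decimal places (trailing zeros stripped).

Answer: (0, 0)
(5, 0)
(7, 0)
(12, 0)
(14, 0)
(19, 0)
(21, 0)
(26, 0)
(28, 0)

Derivation:
Executing turtle program step by step:
Start: pos=(0,0), heading=0, pen down
REPEAT 4 [
  -- iteration 1/4 --
  PD: pen down
  FD 5: (0,0) -> (5,0) [heading=0, draw]
  FD 2: (5,0) -> (7,0) [heading=0, draw]
  -- iteration 2/4 --
  PD: pen down
  FD 5: (7,0) -> (12,0) [heading=0, draw]
  FD 2: (12,0) -> (14,0) [heading=0, draw]
  -- iteration 3/4 --
  PD: pen down
  FD 5: (14,0) -> (19,0) [heading=0, draw]
  FD 2: (19,0) -> (21,0) [heading=0, draw]
  -- iteration 4/4 --
  PD: pen down
  FD 5: (21,0) -> (26,0) [heading=0, draw]
  FD 2: (26,0) -> (28,0) [heading=0, draw]
]
Final: pos=(28,0), heading=0, 8 segment(s) drawn
Waypoints (9 total):
(0, 0)
(5, 0)
(7, 0)
(12, 0)
(14, 0)
(19, 0)
(21, 0)
(26, 0)
(28, 0)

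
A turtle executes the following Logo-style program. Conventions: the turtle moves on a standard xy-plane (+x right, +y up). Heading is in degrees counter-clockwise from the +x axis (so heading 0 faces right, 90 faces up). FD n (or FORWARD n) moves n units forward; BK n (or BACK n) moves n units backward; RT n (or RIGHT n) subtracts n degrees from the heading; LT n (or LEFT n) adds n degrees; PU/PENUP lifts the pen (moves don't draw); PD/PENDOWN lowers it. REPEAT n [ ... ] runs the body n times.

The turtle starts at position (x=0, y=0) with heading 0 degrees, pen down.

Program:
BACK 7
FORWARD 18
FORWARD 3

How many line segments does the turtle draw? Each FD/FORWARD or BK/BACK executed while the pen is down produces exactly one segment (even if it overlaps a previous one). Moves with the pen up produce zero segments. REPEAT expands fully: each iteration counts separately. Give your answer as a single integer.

Answer: 3

Derivation:
Executing turtle program step by step:
Start: pos=(0,0), heading=0, pen down
BK 7: (0,0) -> (-7,0) [heading=0, draw]
FD 18: (-7,0) -> (11,0) [heading=0, draw]
FD 3: (11,0) -> (14,0) [heading=0, draw]
Final: pos=(14,0), heading=0, 3 segment(s) drawn
Segments drawn: 3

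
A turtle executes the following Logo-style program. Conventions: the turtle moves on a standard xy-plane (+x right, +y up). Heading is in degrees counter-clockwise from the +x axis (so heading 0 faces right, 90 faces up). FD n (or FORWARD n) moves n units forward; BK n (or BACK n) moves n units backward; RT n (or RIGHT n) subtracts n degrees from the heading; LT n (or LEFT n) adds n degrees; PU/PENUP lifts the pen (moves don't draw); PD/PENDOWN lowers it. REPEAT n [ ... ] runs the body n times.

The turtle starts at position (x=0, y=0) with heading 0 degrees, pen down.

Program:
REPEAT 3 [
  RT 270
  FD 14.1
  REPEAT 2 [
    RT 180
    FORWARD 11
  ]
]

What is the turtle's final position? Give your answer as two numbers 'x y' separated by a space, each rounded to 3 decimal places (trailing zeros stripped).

Executing turtle program step by step:
Start: pos=(0,0), heading=0, pen down
REPEAT 3 [
  -- iteration 1/3 --
  RT 270: heading 0 -> 90
  FD 14.1: (0,0) -> (0,14.1) [heading=90, draw]
  REPEAT 2 [
    -- iteration 1/2 --
    RT 180: heading 90 -> 270
    FD 11: (0,14.1) -> (0,3.1) [heading=270, draw]
    -- iteration 2/2 --
    RT 180: heading 270 -> 90
    FD 11: (0,3.1) -> (0,14.1) [heading=90, draw]
  ]
  -- iteration 2/3 --
  RT 270: heading 90 -> 180
  FD 14.1: (0,14.1) -> (-14.1,14.1) [heading=180, draw]
  REPEAT 2 [
    -- iteration 1/2 --
    RT 180: heading 180 -> 0
    FD 11: (-14.1,14.1) -> (-3.1,14.1) [heading=0, draw]
    -- iteration 2/2 --
    RT 180: heading 0 -> 180
    FD 11: (-3.1,14.1) -> (-14.1,14.1) [heading=180, draw]
  ]
  -- iteration 3/3 --
  RT 270: heading 180 -> 270
  FD 14.1: (-14.1,14.1) -> (-14.1,0) [heading=270, draw]
  REPEAT 2 [
    -- iteration 1/2 --
    RT 180: heading 270 -> 90
    FD 11: (-14.1,0) -> (-14.1,11) [heading=90, draw]
    -- iteration 2/2 --
    RT 180: heading 90 -> 270
    FD 11: (-14.1,11) -> (-14.1,0) [heading=270, draw]
  ]
]
Final: pos=(-14.1,0), heading=270, 9 segment(s) drawn

Answer: -14.1 0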